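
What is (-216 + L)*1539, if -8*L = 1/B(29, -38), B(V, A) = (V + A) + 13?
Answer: -10639107/32 ≈ -3.3247e+5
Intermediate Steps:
B(V, A) = 13 + A + V (B(V, A) = (A + V) + 13 = 13 + A + V)
L = -1/32 (L = -1/(8*(13 - 38 + 29)) = -⅛/4 = -⅛*¼ = -1/32 ≈ -0.031250)
(-216 + L)*1539 = (-216 - 1/32)*1539 = -6913/32*1539 = -10639107/32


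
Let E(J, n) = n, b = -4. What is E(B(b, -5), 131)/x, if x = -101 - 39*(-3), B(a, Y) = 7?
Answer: 131/16 ≈ 8.1875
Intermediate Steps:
x = 16 (x = -101 + 117 = 16)
E(B(b, -5), 131)/x = 131/16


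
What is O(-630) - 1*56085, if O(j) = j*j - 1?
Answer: 340814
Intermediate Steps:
O(j) = -1 + j² (O(j) = j² - 1 = -1 + j²)
O(-630) - 1*56085 = (-1 + (-630)²) - 1*56085 = (-1 + 396900) - 56085 = 396899 - 56085 = 340814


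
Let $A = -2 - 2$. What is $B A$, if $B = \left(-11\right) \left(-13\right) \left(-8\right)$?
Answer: $4576$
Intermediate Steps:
$A = -4$
$B = -1144$ ($B = 143 \left(-8\right) = -1144$)
$B A = \left(-1144\right) \left(-4\right) = 4576$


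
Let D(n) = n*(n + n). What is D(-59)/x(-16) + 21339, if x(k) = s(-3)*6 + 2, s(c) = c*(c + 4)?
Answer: 167231/8 ≈ 20904.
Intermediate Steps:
s(c) = c*(4 + c)
x(k) = -16 (x(k) = -3*(4 - 3)*6 + 2 = -3*1*6 + 2 = -3*6 + 2 = -18 + 2 = -16)
D(n) = 2*n² (D(n) = n*(2*n) = 2*n²)
D(-59)/x(-16) + 21339 = (2*(-59)²)/(-16) + 21339 = (2*3481)*(-1/16) + 21339 = 6962*(-1/16) + 21339 = -3481/8 + 21339 = 167231/8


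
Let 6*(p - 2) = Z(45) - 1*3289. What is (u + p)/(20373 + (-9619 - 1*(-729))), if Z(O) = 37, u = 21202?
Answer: 20662/11483 ≈ 1.7994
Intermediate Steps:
p = -540 (p = 2 + (37 - 1*3289)/6 = 2 + (37 - 3289)/6 = 2 + (⅙)*(-3252) = 2 - 542 = -540)
(u + p)/(20373 + (-9619 - 1*(-729))) = (21202 - 540)/(20373 + (-9619 - 1*(-729))) = 20662/(20373 + (-9619 + 729)) = 20662/(20373 - 8890) = 20662/11483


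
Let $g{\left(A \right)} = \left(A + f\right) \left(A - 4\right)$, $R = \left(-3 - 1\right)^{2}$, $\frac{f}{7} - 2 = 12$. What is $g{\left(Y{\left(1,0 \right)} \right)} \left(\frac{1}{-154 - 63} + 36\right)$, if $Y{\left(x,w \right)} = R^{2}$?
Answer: $\frac{99543384}{31} \approx 3.2111 \cdot 10^{6}$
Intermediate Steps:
$f = 98$ ($f = 14 + 7 \cdot 12 = 14 + 84 = 98$)
$R = 16$ ($R = \left(-4\right)^{2} = 16$)
$Y{\left(x,w \right)} = 256$ ($Y{\left(x,w \right)} = 16^{2} = 256$)
$g{\left(A \right)} = \left(-4 + A\right) \left(98 + A\right)$ ($g{\left(A \right)} = \left(A + 98\right) \left(A - 4\right) = \left(98 + A\right) \left(-4 + A\right) = \left(-4 + A\right) \left(98 + A\right)$)
$g{\left(Y{\left(1,0 \right)} \right)} \left(\frac{1}{-154 - 63} + 36\right) = \left(-392 + 256^{2} + 94 \cdot 256\right) \left(\frac{1}{-154 - 63} + 36\right) = \left(-392 + 65536 + 24064\right) \left(\frac{1}{-217} + 36\right) = 89208 \left(- \frac{1}{217} + 36\right) = 89208 \cdot \frac{7811}{217} = \frac{99543384}{31}$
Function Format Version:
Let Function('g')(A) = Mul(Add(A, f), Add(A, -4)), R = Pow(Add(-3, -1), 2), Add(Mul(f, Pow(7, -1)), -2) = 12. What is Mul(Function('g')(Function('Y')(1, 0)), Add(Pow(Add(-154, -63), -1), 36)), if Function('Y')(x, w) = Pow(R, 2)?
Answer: Rational(99543384, 31) ≈ 3.2111e+6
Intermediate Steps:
f = 98 (f = Add(14, Mul(7, 12)) = Add(14, 84) = 98)
R = 16 (R = Pow(-4, 2) = 16)
Function('Y')(x, w) = 256 (Function('Y')(x, w) = Pow(16, 2) = 256)
Function('g')(A) = Mul(Add(-4, A), Add(98, A)) (Function('g')(A) = Mul(Add(A, 98), Add(A, -4)) = Mul(Add(98, A), Add(-4, A)) = Mul(Add(-4, A), Add(98, A)))
Mul(Function('g')(Function('Y')(1, 0)), Add(Pow(Add(-154, -63), -1), 36)) = Mul(Add(-392, Pow(256, 2), Mul(94, 256)), Add(Pow(Add(-154, -63), -1), 36)) = Mul(Add(-392, 65536, 24064), Add(Pow(-217, -1), 36)) = Mul(89208, Add(Rational(-1, 217), 36)) = Mul(89208, Rational(7811, 217)) = Rational(99543384, 31)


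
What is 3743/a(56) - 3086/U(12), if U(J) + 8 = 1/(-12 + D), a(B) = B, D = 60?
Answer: 9728737/21448 ≈ 453.60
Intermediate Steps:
U(J) = -383/48 (U(J) = -8 + 1/(-12 + 60) = -8 + 1/48 = -383/48)
3743/a(56) - 3086/U(12) = 3743/56 - 3086/(-383/48) = 3743*(1/56) - 3086*(-48/383) = 3743/56 + 148128/383 = 9728737/21448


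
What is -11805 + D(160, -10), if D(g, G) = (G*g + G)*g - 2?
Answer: -269407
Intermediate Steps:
D(g, G) = -2 + g*(G + G*g) (D(g, G) = (G + G*g)*g - 2 = g*(G + G*g) - 2 = -2 + g*(G + G*g))
-11805 + D(160, -10) = -11805 + (-2 - 10*160 - 10*160**2) = -11805 + (-2 - 1600 - 10*25600) = -11805 + (-2 - 1600 - 256000) = -11805 - 257602 = -269407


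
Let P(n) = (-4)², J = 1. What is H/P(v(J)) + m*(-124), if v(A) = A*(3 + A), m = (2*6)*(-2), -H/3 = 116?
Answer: 11817/4 ≈ 2954.3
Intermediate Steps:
H = -348 (H = -3*116 = -348)
m = -24 (m = 12*(-2) = -24)
P(n) = 16
H/P(v(J)) + m*(-124) = -348/16 - 24*(-124) = -348*1/16 + 2976 = -87/4 + 2976 = 11817/4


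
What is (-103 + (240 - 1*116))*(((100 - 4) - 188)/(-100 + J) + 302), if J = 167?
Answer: 422982/67 ≈ 6313.2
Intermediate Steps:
(-103 + (240 - 1*116))*(((100 - 4) - 188)/(-100 + J) + 302) = (-103 + (240 - 1*116))*(((100 - 4) - 188)/(-100 + 167) + 302) = (-103 + (240 - 116))*((96 - 188)/67 + 302) = (-103 + 124)*(-92*1/67 + 302) = 21*(-92/67 + 302) = 21*(20142/67) = 422982/67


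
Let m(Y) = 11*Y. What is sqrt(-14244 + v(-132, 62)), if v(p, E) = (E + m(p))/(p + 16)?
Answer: I*sqrt(47876506)/58 ≈ 119.3*I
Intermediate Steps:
v(p, E) = (E + 11*p)/(16 + p) (v(p, E) = (E + 11*p)/(p + 16) = (E + 11*p)/(16 + p))
sqrt(-14244 + v(-132, 62)) = sqrt(-14244 + (62 + 11*(-132))/(16 - 132)) = sqrt(-14244 + (62 - 1452)/(-116)) = sqrt(-14244 - 1/116*(-1390)) = sqrt(-14244 + 695/58) = sqrt(-825457/58) = I*sqrt(47876506)/58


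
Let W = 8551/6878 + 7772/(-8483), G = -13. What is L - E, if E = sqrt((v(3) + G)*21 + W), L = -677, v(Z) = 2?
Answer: -677 - I*sqrt(785271686850539498)/58346074 ≈ -677.0 - 15.188*I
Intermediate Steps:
W = 19082317/58346074 (W = 8551*(1/6878) + 7772*(-1/8483) = 8551/6878 - 7772/8483 = 19082317/58346074 ≈ 0.32705)
E = I*sqrt(785271686850539498)/58346074 (E = sqrt((2 - 13)*21 + 19082317/58346074) = sqrt(-11*21 + 19082317/58346074) = sqrt(-231 + 19082317/58346074) = sqrt(-13458860777/58346074) = I*sqrt(785271686850539498)/58346074 ≈ 15.188*I)
L - E = -677 - I*sqrt(785271686850539498)/58346074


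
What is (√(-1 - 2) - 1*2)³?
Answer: 10 + 9*I*√3 ≈ 10.0 + 15.588*I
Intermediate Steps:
(√(-1 - 2) - 1*2)³ = (√(-3) - 2)³ = (I*√3 - 2)³ = (-2 + I*√3)³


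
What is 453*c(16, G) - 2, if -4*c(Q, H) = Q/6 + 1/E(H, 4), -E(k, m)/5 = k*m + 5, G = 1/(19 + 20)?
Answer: -1192253/3980 ≈ -299.56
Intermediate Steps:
G = 1/39 ≈ 0.025641
E(k, m) = -25 - 5*k*m (E(k, m) = -5*(k*m + 5) = -5*(5 + k*m) = -25 - 5*k*m)
c(Q, H) = -1/(4*(-25 - 20*H)) - Q/24 (c(Q, H) = -(Q/6 + 1/(-25 - 5*H*4))/4 = -(Q*(⅙) + 1/(-25 - 20*H))/4 = -(Q/6 + 1/(-25 - 20*H))/4 = -(1/(-25 - 20*H) + Q/6)/4 = -1/(4*(-25 - 20*H)) - Q/24)
453*c(16, G) - 2 = 453*((6 - 5*16*(5 + 4*(1/39)))/(120*(5 + 4*(1/39)))) - 2 = 453*((6 - 5*16*(5 + 4/39))/(120*(5 + 4/39))) - 2 = 453*((6 - 5*16*199/39)/(120*(199/39))) - 2 = 453*((1/120)*(39/199)*(6 - 15920/39)) - 2 = 453*((1/120)*(39/199)*(-15686/39)) - 2 = 453*(-7843/11940) - 2 = -1184293/3980 - 2 = -1192253/3980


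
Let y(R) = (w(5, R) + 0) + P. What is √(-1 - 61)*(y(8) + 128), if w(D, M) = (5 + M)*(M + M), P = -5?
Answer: 331*I*√62 ≈ 2606.3*I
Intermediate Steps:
w(D, M) = 2*M*(5 + M) (w(D, M) = (5 + M)*(2*M) = 2*M*(5 + M))
y(R) = -5 + 2*R*(5 + R) (y(R) = (2*R*(5 + R) + 0) - 5 = 2*R*(5 + R) - 5 = -5 + 2*R*(5 + R))
√(-1 - 61)*(y(8) + 128) = √(-1 - 61)*((-5 + 2*8*(5 + 8)) + 128) = √(-62)*((-5 + 2*8*13) + 128) = (I*√62)*((-5 + 208) + 128) = (I*√62)*(203 + 128) = (I*√62)*331 = 331*I*√62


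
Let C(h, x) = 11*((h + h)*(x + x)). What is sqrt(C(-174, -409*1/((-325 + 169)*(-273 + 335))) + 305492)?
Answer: sqrt(49562070415)/403 ≈ 552.42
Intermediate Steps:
C(h, x) = 44*h*x (C(h, x) = 11*((2*h)*(2*x)) = 11*(4*h*x) = 44*h*x)
sqrt(C(-174, -409*1/((-325 + 169)*(-273 + 335))) + 305492) = sqrt(44*(-174)*(-409*1/((-325 + 169)*(-273 + 335))) + 305492) = sqrt(44*(-174)*(-409/((-156*62))) + 305492) = sqrt(44*(-174)*(-409/(-9672)) + 305492) = sqrt(44*(-174)*(-409*(-1/9672)) + 305492) = sqrt(44*(-174)*(409/9672) + 305492) = sqrt(-130471/403 + 305492) = sqrt(122982805/403) = sqrt(49562070415)/403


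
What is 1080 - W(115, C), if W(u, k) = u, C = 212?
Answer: 965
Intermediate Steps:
1080 - W(115, C) = 1080 - 1*115 = 1080 - 115 = 965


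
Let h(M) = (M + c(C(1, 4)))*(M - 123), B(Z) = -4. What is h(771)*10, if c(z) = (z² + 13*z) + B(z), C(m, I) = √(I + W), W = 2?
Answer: 5009040 + 84240*√6 ≈ 5.2154e+6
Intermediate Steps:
C(m, I) = √(2 + I) (C(m, I) = √(I + 2) = √(2 + I))
c(z) = -4 + z² + 13*z (c(z) = (z² + 13*z) - 4 = -4 + z² + 13*z)
h(M) = (-123 + M)*(2 + M + 13*√6) (h(M) = (M + (-4 + (√(2 + 4))² + 13*√(2 + 4)))*(M - 123) = (M + (-4 + (√6)² + 13*√6))*(-123 + M) = (M + (-4 + 6 + 13*√6))*(-123 + M) = (M + (2 + 13*√6))*(-123 + M) = (2 + M + 13*√6)*(-123 + M) = (-123 + M)*(2 + M + 13*√6))
h(771)*10 = (-246 + 771² - 1599*√6 - 121*771 + 13*771*√6)*10 = (-246 + 594441 - 1599*√6 - 93291 + 10023*√6)*10 = (500904 + 8424*√6)*10 = 5009040 + 84240*√6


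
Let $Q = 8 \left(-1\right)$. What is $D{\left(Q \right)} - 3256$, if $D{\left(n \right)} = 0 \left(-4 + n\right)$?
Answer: $-3256$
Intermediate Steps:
$Q = -8$
$D{\left(n \right)} = 0$
$D{\left(Q \right)} - 3256 = 0 - 3256 = -3256$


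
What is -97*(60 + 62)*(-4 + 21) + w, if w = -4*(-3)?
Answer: -201166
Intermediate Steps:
w = 12
-97*(60 + 62)*(-4 + 21) + w = -97*(60 + 62)*(-4 + 21) + 12 = -11834*17 + 12 = -97*2074 + 12 = -201178 + 12 = -201166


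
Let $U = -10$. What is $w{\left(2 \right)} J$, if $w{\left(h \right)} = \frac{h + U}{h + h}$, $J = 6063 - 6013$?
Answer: $-100$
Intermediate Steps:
$J = 50$
$w{\left(h \right)} = \frac{-10 + h}{2 h}$ ($w{\left(h \right)} = \frac{h - 10}{h + h} = \frac{-10 + h}{2 h}$)
$w{\left(2 \right)} J = \frac{-10 + 2}{2 \cdot 2} \cdot 50 = \frac{1}{2} \cdot \frac{1}{2} \left(-8\right) 50 = \left(-2\right) 50 = -100$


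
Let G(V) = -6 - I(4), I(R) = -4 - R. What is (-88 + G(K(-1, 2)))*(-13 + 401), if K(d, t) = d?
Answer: -33368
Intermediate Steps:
G(V) = 2 (G(V) = -6 - (-4 - 1*4) = -6 - (-4 - 4) = -6 - 1*(-8) = -6 + 8 = 2)
(-88 + G(K(-1, 2)))*(-13 + 401) = (-88 + 2)*(-13 + 401) = -86*388 = -33368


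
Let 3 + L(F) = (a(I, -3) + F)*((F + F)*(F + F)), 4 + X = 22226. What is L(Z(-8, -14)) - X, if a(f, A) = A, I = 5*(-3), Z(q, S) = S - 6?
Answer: -59025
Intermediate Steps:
X = 22222 (X = -4 + 22226 = 22222)
Z(q, S) = -6 + S
I = -15
L(F) = -3 + 4*F**2*(-3 + F) (L(F) = -3 + (-3 + F)*((F + F)*(F + F)) = -3 + (-3 + F)*((2*F)*(2*F)) = -3 + (-3 + F)*(4*F**2) = -3 + 4*F**2*(-3 + F))
L(Z(-8, -14)) - X = (-3 - 12*(-6 - 14)**2 + 4*(-6 - 14)**3) - 1*22222 = (-3 - 12*(-20)**2 + 4*(-20)**3) - 22222 = (-3 - 12*400 + 4*(-8000)) - 22222 = (-3 - 4800 - 32000) - 22222 = -36803 - 22222 = -59025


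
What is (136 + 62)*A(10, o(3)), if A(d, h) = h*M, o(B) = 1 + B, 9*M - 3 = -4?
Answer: -88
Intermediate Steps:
M = -⅑ (M = ⅓ + (⅑)*(-4) = ⅓ - 4/9 = -⅑ ≈ -0.11111)
A(d, h) = -h/9 (A(d, h) = h*(-⅑) = -h/9)
(136 + 62)*A(10, o(3)) = (136 + 62)*(-(1 + 3)/9) = 198*(-⅑*4) = 198*(-4/9) = -88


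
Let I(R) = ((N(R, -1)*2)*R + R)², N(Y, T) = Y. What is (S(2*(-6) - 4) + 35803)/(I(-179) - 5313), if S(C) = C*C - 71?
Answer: 2999/340299008 ≈ 8.8128e-6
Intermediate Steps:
S(C) = -71 + C² (S(C) = C² - 71 = -71 + C²)
I(R) = (R + 2*R²)² (I(R) = ((R*2)*R + R)² = ((2*R)*R + R)² = (2*R² + R)² = (R + 2*R²)²)
(S(2*(-6) - 4) + 35803)/(I(-179) - 5313) = ((-71 + (2*(-6) - 4)²) + 35803)/((-179)²*(1 + 2*(-179))² - 5313) = ((-71 + (-12 - 4)²) + 35803)/(32041*(1 - 358)² - 5313) = ((-71 + (-16)²) + 35803)/(32041*(-357)² - 5313) = ((-71 + 256) + 35803)/(32041*127449 - 5313) = (185 + 35803)/(4083593409 - 5313) = 35988/4083588096 = 35988*(1/4083588096) = 2999/340299008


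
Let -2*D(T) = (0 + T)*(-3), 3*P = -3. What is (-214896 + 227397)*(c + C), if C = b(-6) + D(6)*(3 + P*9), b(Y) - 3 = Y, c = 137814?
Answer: 1722100257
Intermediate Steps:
P = -1 (P = (1/3)*(-3) = -1)
D(T) = 3*T/2 (D(T) = -(0 + T)*(-3)/2 = -T*(-3)/2 = -(-3)*T/2 = 3*T/2)
b(Y) = 3 + Y
C = -57 (C = (3 - 6) + ((3/2)*6)*(3 - 1*9) = -3 + 9*(3 - 9) = -3 + 9*(-6) = -3 - 54 = -57)
(-214896 + 227397)*(c + C) = (-214896 + 227397)*(137814 - 57) = 12501*137757 = 1722100257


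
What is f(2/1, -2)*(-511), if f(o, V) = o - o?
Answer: 0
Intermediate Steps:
f(o, V) = 0
f(2/1, -2)*(-511) = 0*(-511) = 0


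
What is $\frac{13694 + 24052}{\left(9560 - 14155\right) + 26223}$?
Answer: $\frac{18873}{10814} \approx 1.7452$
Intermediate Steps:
$\frac{13694 + 24052}{\left(9560 - 14155\right) + 26223} = \frac{37746}{-4595 + 26223} = \frac{37746}{21628} = 37746 \cdot \frac{1}{21628} = \frac{18873}{10814}$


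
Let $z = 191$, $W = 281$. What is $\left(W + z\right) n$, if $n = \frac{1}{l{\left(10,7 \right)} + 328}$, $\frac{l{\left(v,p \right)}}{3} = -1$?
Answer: $\frac{472}{325} \approx 1.4523$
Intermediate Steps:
$l{\left(v,p \right)} = -3$ ($l{\left(v,p \right)} = 3 \left(-1\right) = -3$)
$n = \frac{1}{325}$ ($n = \frac{1}{-3 + 328} = \frac{1}{325} \approx 0.0030769$)
$\left(W + z\right) n = \left(281 + 191\right) \frac{1}{325} = 472 \cdot \frac{1}{325} = \frac{472}{325}$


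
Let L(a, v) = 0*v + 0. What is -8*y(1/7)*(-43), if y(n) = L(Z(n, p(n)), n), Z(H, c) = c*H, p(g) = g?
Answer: 0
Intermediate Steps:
Z(H, c) = H*c
L(a, v) = 0 (L(a, v) = 0 + 0 = 0)
y(n) = 0
-8*y(1/7)*(-43) = -8*0*(-43) = 0*(-43) = 0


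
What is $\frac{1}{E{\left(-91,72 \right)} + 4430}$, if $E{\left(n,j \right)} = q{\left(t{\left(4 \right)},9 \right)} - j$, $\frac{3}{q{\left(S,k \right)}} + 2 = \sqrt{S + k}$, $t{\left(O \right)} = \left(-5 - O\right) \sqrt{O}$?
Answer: $\frac{56648}{246845845} + \frac{9 i}{246845845} \approx 0.00022949 + 3.646 \cdot 10^{-8} i$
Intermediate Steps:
$t{\left(O \right)} = \sqrt{O} \left(-5 - O\right)$
$q{\left(S,k \right)} = \frac{3}{-2 + \sqrt{S + k}}$
$E{\left(n,j \right)} = - j + \frac{3 \left(-2 - 3 i\right)}{13}$ ($E{\left(n,j \right)} = \frac{3}{-2 + \sqrt{\sqrt{4} \left(-5 - 4\right) + 9}} - j = \frac{3}{-2 + \sqrt{2 \left(-5 - 4\right) + 9}} - j = \frac{3}{-2 + \sqrt{2 \left(-9\right) + 9}} - j = \frac{3}{-2 + \sqrt{-18 + 9}} - j = \frac{3}{-2 + \sqrt{-9}} - j = \frac{3}{-2 + 3 i} - j = 3 \frac{-2 - 3 i}{13} - j = \frac{3 \left(-2 - 3 i\right)}{13} - j = - j + \frac{3 \left(-2 - 3 i\right)}{13}$)
$\frac{1}{E{\left(-91,72 \right)} + 4430} = \frac{1}{\left(- \frac{6}{13} - 72 - \frac{9 i}{13}\right) + 4430} = \frac{1}{\left(- \frac{942}{13} - \frac{9 i}{13}\right) + 4430} = \frac{1}{\frac{56648}{13} - \frac{9 i}{13}} = \frac{13 \left(\frac{56648}{13} + \frac{9 i}{13}\right)}{246845845}$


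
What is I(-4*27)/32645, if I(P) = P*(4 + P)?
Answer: 11232/32645 ≈ 0.34406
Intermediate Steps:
I(-4*27)/32645 = ((-4*27)*(4 - 4*27))/32645 = -108*(4 - 108)*(1/32645) = -108*(-104)*(1/32645) = 11232*(1/32645) = 11232/32645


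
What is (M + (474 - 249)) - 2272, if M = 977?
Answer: -1070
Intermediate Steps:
(M + (474 - 249)) - 2272 = (977 + (474 - 249)) - 2272 = (977 + 225) - 2272 = 1202 - 2272 = -1070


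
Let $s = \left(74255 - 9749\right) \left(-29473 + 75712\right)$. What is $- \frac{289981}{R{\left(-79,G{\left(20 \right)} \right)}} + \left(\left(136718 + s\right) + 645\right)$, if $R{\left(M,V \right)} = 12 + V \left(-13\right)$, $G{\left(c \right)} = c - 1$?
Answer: $\frac{700965409776}{235} \approx 2.9828 \cdot 10^{9}$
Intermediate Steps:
$G{\left(c \right)} = -1 + c$
$R{\left(M,V \right)} = 12 - 13 V$
$s = 2982692934$ ($s = 64506 \cdot 46239 = 2982692934$)
$- \frac{289981}{R{\left(-79,G{\left(20 \right)} \right)}} + \left(\left(136718 + s\right) + 645\right) = - \frac{289981}{12 - 13 \left(-1 + 20\right)} + \left(\left(136718 + 2982692934\right) + 645\right) = - \frac{289981}{12 - 247} + \left(2982829652 + 645\right) = - \frac{289981}{12 - 247} + 2982830297 = - \frac{289981}{-235} + 2982830297 = \left(-289981\right) \left(- \frac{1}{235}\right) + 2982830297 = \frac{289981}{235} + 2982830297 = \frac{700965409776}{235}$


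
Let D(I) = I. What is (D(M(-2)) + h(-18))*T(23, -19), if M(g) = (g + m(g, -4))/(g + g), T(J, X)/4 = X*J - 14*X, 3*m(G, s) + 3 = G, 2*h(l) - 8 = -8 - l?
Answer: -6783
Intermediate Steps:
h(l) = -l/2 (h(l) = 4 + (-8 - l)/2 = 4 + (-4 - l/2) = -l/2)
m(G, s) = -1 + G/3
T(J, X) = -56*X + 4*J*X (T(J, X) = 4*(X*J - 14*X) = 4*(J*X - 14*X) = 4*(-14*X + J*X) = -56*X + 4*J*X)
M(g) = (-1 + 4*g/3)/(2*g) (M(g) = (g + (-1 + g/3))/(g + g) = (-1 + 4*g/3)/((2*g)) = (-1 + 4*g/3)*(1/(2*g)) = (-1 + 4*g/3)/(2*g))
(D(M(-2)) + h(-18))*T(23, -19) = ((⅙)*(-3 + 4*(-2))/(-2) - ½*(-18))*(4*(-19)*(-14 + 23)) = ((⅙)*(-½)*(-3 - 8) + 9)*(4*(-19)*9) = ((⅙)*(-½)*(-11) + 9)*(-684) = (11/12 + 9)*(-684) = (119/12)*(-684) = -6783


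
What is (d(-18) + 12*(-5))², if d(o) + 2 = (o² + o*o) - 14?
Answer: 327184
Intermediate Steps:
d(o) = -16 + 2*o² (d(o) = -2 + ((o² + o*o) - 14) = -2 + ((o² + o²) - 14) = -2 + (2*o² - 14) = -2 + (-14 + 2*o²) = -16 + 2*o²)
(d(-18) + 12*(-5))² = ((-16 + 2*(-18)²) + 12*(-5))² = ((-16 + 2*324) - 60)² = ((-16 + 648) - 60)² = (632 - 60)² = 572² = 327184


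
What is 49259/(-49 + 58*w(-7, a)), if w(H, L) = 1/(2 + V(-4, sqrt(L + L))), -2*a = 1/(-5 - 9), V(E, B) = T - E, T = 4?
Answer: -246295/216 ≈ -1140.3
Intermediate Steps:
V(E, B) = 4 - E
a = 1/28 (a = -1/(2*(-5 - 9)) = -1/2/(-14) = -1/2*(-1/14) = 1/28 ≈ 0.035714)
w(H, L) = 1/10 (w(H, L) = 1/(2 + (4 - 1*(-4))) = 1/(2 + (4 + 4)) = 1/(2 + 8) = 1/10)
49259/(-49 + 58*w(-7, a)) = 49259/(-49 + 58*(1/10)) = 49259/(-49 + 29/5) = 49259/(-216/5) = 49259*(-5/216) = -246295/216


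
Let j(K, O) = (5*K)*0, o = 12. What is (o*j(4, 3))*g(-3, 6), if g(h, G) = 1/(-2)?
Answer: 0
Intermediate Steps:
g(h, G) = -1/2 (g(h, G) = 1*(-1/2) = -1/2)
j(K, O) = 0
(o*j(4, 3))*g(-3, 6) = (12*0)*(-1/2) = 0*(-1/2) = 0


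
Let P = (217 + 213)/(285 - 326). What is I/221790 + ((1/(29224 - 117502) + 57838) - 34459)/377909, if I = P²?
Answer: 8618134185628391/138199631539616122 ≈ 0.062360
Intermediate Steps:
P = -430/41 (P = 430/(-41) = 430*(-1/41) = -430/41 ≈ -10.488)
I = 184900/1681 (I = (-430/41)² = 184900/1681 ≈ 109.99)
I/221790 + ((1/(29224 - 117502) + 57838) - 34459)/377909 = (184900/1681)/221790 + ((1/(29224 - 117502) + 57838) - 34459)/377909 = (184900/1681)*(1/221790) + ((1/(-88278) + 57838) - 34459)*(1/377909) = 18490/37282899 + ((-1/88278 + 57838) - 34459)*(1/377909) = 18490/37282899 + (5105822963/88278 - 34459)*(1/377909) = 18490/37282899 + (2063851361/88278)*(1/377909) = 18490/37282899 + 2063851361/33361050702 = 8618134185628391/138199631539616122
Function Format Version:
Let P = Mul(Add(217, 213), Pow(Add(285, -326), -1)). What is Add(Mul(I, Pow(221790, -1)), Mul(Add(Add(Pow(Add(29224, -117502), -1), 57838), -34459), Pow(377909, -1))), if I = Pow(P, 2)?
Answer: Rational(8618134185628391, 138199631539616122) ≈ 0.062360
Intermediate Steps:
P = Rational(-430, 41) (P = Mul(430, Pow(-41, -1)) = Mul(430, Rational(-1, 41)) = Rational(-430, 41) ≈ -10.488)
I = Rational(184900, 1681) (I = Pow(Rational(-430, 41), 2) = Rational(184900, 1681) ≈ 109.99)
Add(Mul(I, Pow(221790, -1)), Mul(Add(Add(Pow(Add(29224, -117502), -1), 57838), -34459), Pow(377909, -1))) = Add(Mul(Rational(184900, 1681), Pow(221790, -1)), Mul(Add(Add(Pow(Add(29224, -117502), -1), 57838), -34459), Pow(377909, -1))) = Add(Mul(Rational(184900, 1681), Rational(1, 221790)), Mul(Add(Add(Pow(-88278, -1), 57838), -34459), Rational(1, 377909))) = Add(Rational(18490, 37282899), Mul(Add(Add(Rational(-1, 88278), 57838), -34459), Rational(1, 377909))) = Add(Rational(18490, 37282899), Mul(Add(Rational(5105822963, 88278), -34459), Rational(1, 377909))) = Add(Rational(18490, 37282899), Mul(Rational(2063851361, 88278), Rational(1, 377909))) = Add(Rational(18490, 37282899), Rational(2063851361, 33361050702)) = Rational(8618134185628391, 138199631539616122)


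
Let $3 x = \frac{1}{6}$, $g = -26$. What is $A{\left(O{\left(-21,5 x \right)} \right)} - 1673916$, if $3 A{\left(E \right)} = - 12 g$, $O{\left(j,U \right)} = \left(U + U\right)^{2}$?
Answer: $-1673812$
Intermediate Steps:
$x = \frac{1}{18}$ ($x = \frac{1}{3 \cdot 6} = \frac{1}{3} \cdot \frac{1}{6} = \frac{1}{18} \approx 0.055556$)
$O{\left(j,U \right)} = 4 U^{2}$ ($O{\left(j,U \right)} = \left(2 U\right)^{2} = 4 U^{2}$)
$A{\left(E \right)} = 104$ ($A{\left(E \right)} = \frac{\left(-12\right) \left(-26\right)}{3} = \frac{1}{3} \cdot 312 = 104$)
$A{\left(O{\left(-21,5 x \right)} \right)} - 1673916 = 104 - 1673916 = -1673812$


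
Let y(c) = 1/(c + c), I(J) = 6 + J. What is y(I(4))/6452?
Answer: 1/129040 ≈ 7.7495e-6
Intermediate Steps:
y(c) = 1/(2*c)
y(I(4))/6452 = (1/(2*(6 + 4)))/6452 = ((½)/10)*(1/6452) = ((½)*(⅒))*(1/6452) = (1/20)*(1/6452) = 1/129040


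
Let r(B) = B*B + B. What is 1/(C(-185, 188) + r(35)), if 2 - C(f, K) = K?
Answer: 1/1074 ≈ 0.00093110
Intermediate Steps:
C(f, K) = 2 - K
r(B) = B + B² (r(B) = B² + B = B + B²)
1/(C(-185, 188) + r(35)) = 1/((2 - 1*188) + 35*(1 + 35)) = 1/((2 - 188) + 35*36) = 1/(-186 + 1260) = 1/1074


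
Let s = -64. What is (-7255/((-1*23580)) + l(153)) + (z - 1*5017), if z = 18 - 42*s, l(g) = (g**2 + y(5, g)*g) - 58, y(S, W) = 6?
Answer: 103555379/4716 ≈ 21958.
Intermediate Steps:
l(g) = -58 + g**2 + 6*g (l(g) = (g**2 + 6*g) - 58 = -58 + g**2 + 6*g)
z = 2706 (z = 18 - 42*(-64) = 18 + 2688 = 2706)
(-7255/((-1*23580)) + l(153)) + (z - 1*5017) = (-7255/((-1*23580)) + (-58 + 153**2 + 6*153)) + (2706 - 1*5017) = (-7255/(-23580) + (-58 + 23409 + 918)) + (2706 - 5017) = (-7255*(-1/23580) + 24269) - 2311 = (1451/4716 + 24269) - 2311 = 114454055/4716 - 2311 = 103555379/4716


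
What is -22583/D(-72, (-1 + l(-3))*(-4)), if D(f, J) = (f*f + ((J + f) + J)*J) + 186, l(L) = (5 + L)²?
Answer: -22583/6522 ≈ -3.4626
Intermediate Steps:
D(f, J) = 186 + f² + J*(f + 2*J) (D(f, J) = (f² + (f + 2*J)*J) + 186 = (f² + J*(f + 2*J)) + 186 = 186 + f² + J*(f + 2*J))
-22583/D(-72, (-1 + l(-3))*(-4)) = -22583/(186 + (-72)² + 2*((-1 + (5 - 3)²)*(-4))² + ((-1 + (5 - 3)²)*(-4))*(-72)) = -22583/(186 + 5184 + 2*((-1 + 2²)*(-4))² + ((-1 + 2²)*(-4))*(-72)) = -22583/(186 + 5184 + 2*((-1 + 4)*(-4))² + ((-1 + 4)*(-4))*(-72)) = -22583/(186 + 5184 + 2*(3*(-4))² + (3*(-4))*(-72)) = -22583/(186 + 5184 + 2*(-12)² - 12*(-72)) = -22583/(186 + 5184 + 2*144 + 864) = -22583/(186 + 5184 + 288 + 864) = -22583/6522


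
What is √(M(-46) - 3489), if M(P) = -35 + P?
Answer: I*√3570 ≈ 59.749*I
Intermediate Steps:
√(M(-46) - 3489) = √((-35 - 46) - 3489) = √(-81 - 3489) = √(-3570) = I*√3570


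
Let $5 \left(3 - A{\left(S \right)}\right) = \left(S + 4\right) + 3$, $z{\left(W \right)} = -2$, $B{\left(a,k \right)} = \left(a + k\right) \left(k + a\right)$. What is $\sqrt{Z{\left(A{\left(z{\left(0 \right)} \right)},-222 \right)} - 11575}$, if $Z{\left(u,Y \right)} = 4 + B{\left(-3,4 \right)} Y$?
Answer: $i \sqrt{11793} \approx 108.6 i$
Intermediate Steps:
$B{\left(a,k \right)} = \left(a + k\right)^{2}$ ($B{\left(a,k \right)} = \left(a + k\right) \left(a + k\right) = \left(a + k\right)^{2}$)
$A{\left(S \right)} = \frac{8}{5} - \frac{S}{5}$ ($A{\left(S \right)} = 3 - \frac{\left(S + 4\right) + 3}{5} = 3 - \frac{\left(4 + S\right) + 3}{5} = 3 - \frac{7 + S}{5} = 3 - \left(\frac{7}{5} + \frac{S}{5}\right) = \frac{8}{5} - \frac{S}{5}$)
$Z{\left(u,Y \right)} = 4 + Y$ ($Z{\left(u,Y \right)} = 4 + \left(-3 + 4\right)^{2} Y = 4 + 1^{2} Y = 4 + 1 Y = 4 + Y$)
$\sqrt{Z{\left(A{\left(z{\left(0 \right)} \right)},-222 \right)} - 11575} = \sqrt{\left(4 - 222\right) - 11575} = \sqrt{-218 - 11575} = \sqrt{-11793} = i \sqrt{11793}$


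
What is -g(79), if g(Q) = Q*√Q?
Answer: -79*√79 ≈ -702.17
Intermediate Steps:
g(Q) = Q^(3/2)
-g(79) = -79^(3/2) = -79*√79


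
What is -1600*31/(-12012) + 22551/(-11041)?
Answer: 69187747/33156123 ≈ 2.0867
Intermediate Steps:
-1600*31/(-12012) + 22551/(-11041) = -49600*(-1/12012) + 22551*(-1/11041) = 12400/3003 - 22551/11041 = 69187747/33156123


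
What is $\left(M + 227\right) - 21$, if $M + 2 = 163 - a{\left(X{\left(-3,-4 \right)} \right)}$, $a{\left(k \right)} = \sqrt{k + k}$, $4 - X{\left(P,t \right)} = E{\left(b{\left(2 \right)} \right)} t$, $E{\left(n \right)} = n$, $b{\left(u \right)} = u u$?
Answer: $367 - 2 \sqrt{10} \approx 360.68$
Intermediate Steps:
$b{\left(u \right)} = u^{2}$
$X{\left(P,t \right)} = 4 - 4 t$ ($X{\left(P,t \right)} = 4 - 2^{2} t = 4 - 4 t$)
$a{\left(k \right)} = \sqrt{2} \sqrt{k}$ ($a{\left(k \right)} = \sqrt{2 k} = \sqrt{2} \sqrt{k}$)
$M = 161 - 2 \sqrt{10}$ ($M = -2 + \left(163 - \sqrt{2} \sqrt{4 - -16}\right) = -2 + \left(163 - \sqrt{2} \sqrt{4 + 16}\right) = -2 + \left(163 - \sqrt{2} \sqrt{20}\right) = -2 + \left(163 - \sqrt{2} \cdot 2 \sqrt{5}\right) = -2 + \left(163 - 2 \sqrt{10}\right) = 161 - 2 \sqrt{10} \approx 154.68$)
$\left(M + 227\right) - 21 = \left(\left(161 - 2 \sqrt{10}\right) + 227\right) - 21 = \left(388 - 2 \sqrt{10}\right) - 21 = 367 - 2 \sqrt{10}$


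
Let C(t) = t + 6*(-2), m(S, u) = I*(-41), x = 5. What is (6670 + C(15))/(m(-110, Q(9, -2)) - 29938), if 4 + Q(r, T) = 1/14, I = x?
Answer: -6673/30143 ≈ -0.22138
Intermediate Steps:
I = 5
Q(r, T) = -55/14 (Q(r, T) = -4 + 1/14 = -55/14)
m(S, u) = -205 (m(S, u) = 5*(-41) = -205)
C(t) = -12 + t (C(t) = t - 12 = -12 + t)
(6670 + C(15))/(m(-110, Q(9, -2)) - 29938) = (6670 + (-12 + 15))/(-205 - 29938) = (6670 + 3)/(-30143) = 6673*(-1/30143) = -6673/30143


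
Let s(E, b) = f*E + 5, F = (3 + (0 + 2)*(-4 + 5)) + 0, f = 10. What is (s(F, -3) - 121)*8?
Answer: -528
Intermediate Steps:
F = 5 (F = (3 + 2*1) + 0 = (3 + 2) + 0 = 5 + 0 = 5)
s(E, b) = 5 + 10*E (s(E, b) = 10*E + 5 = 5 + 10*E)
(s(F, -3) - 121)*8 = ((5 + 10*5) - 121)*8 = ((5 + 50) - 121)*8 = (55 - 121)*8 = -66*8 = -528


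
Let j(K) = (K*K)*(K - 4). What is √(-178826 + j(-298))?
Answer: I*√26997634 ≈ 5195.9*I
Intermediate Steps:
j(K) = K²*(-4 + K)
√(-178826 + j(-298)) = √(-178826 + (-298)²*(-4 - 298)) = √(-178826 + 88804*(-302)) = √(-178826 - 26818808) = √(-26997634) = I*√26997634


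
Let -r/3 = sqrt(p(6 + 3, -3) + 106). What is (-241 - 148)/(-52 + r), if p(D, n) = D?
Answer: 20228/1669 - 1167*sqrt(115)/1669 ≈ 4.6215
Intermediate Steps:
r = -3*sqrt(115) (r = -3*sqrt((6 + 3) + 106) = -3*sqrt(9 + 106) = -3*sqrt(115) ≈ -32.171)
(-241 - 148)/(-52 + r) = (-241 - 148)/(-52 - 3*sqrt(115)) = -389/(-52 - 3*sqrt(115))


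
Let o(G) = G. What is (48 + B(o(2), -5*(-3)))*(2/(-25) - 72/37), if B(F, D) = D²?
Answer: -511602/925 ≈ -553.08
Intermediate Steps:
(48 + B(o(2), -5*(-3)))*(2/(-25) - 72/37) = (48 + (-5*(-3))²)*(2/(-25) - 72/37) = (48 + 15²)*(2*(-1/25) - 72*1/37) = (48 + 225)*(-2/25 - 72/37) = 273*(-1874/925) = -511602/925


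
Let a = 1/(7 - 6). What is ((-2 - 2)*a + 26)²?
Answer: 484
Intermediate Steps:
a = 1 (a = 1/1 = 1)
((-2 - 2)*a + 26)² = ((-2 - 2)*1 + 26)² = (-4*1 + 26)² = (-4 + 26)² = 22² = 484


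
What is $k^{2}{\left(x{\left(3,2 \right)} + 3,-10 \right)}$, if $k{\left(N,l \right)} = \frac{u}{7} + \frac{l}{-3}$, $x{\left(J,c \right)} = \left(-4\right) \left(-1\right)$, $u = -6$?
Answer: $\frac{2704}{441} \approx 6.1315$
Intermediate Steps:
$x{\left(J,c \right)} = 4$
$k{\left(N,l \right)} = - \frac{6}{7} - \frac{l}{3}$ ($k{\left(N,l \right)} = - \frac{6}{7} + \frac{l}{-3} = \left(-6\right) \frac{1}{7} + l \left(- \frac{1}{3}\right) = - \frac{6}{7} - \frac{l}{3}$)
$k^{2}{\left(x{\left(3,2 \right)} + 3,-10 \right)} = \left(- \frac{6}{7} - - \frac{10}{3}\right)^{2} = \left(- \frac{6}{7} + \frac{10}{3}\right)^{2} = \left(\frac{52}{21}\right)^{2} = \frac{2704}{441}$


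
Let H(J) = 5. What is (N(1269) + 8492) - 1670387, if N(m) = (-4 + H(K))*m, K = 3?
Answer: -1660626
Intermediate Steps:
N(m) = m (N(m) = (-4 + 5)*m = 1*m = m)
(N(1269) + 8492) - 1670387 = (1269 + 8492) - 1670387 = 9761 - 1670387 = -1660626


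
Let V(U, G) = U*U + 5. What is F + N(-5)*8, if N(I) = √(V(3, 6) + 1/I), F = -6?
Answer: -6 + 8*√345/5 ≈ 23.719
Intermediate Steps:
V(U, G) = 5 + U² (V(U, G) = U² + 5 = 5 + U²)
N(I) = √(14 + 1/I) (N(I) = √((5 + 3²) + 1/I) = √((5 + 9) + 1/I) = √(14 + 1/I))
F + N(-5)*8 = -6 + √(14 + 1/(-5))*8 = -6 + √(14 - ⅕)*8 = -6 + √(69/5)*8 = -6 + (√345/5)*8 = -6 + 8*√345/5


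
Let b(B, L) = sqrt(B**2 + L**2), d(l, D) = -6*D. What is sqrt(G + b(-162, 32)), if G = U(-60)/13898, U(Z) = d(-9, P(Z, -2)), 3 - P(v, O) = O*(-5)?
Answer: sqrt(145929 + 96577202*sqrt(6817))/6949 ≈ 12.850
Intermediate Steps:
P(v, O) = 3 + 5*O (P(v, O) = 3 - O*(-5) = 3 - (-5)*O = 3 + 5*O)
U(Z) = 42 (U(Z) = -6*(3 + 5*(-2)) = -6*(3 - 10) = -6*(-7) = 42)
G = 21/6949 (G = 42/13898 = 42*(1/13898) = 21/6949 ≈ 0.0030220)
sqrt(G + b(-162, 32)) = sqrt(21/6949 + sqrt((-162)**2 + 32**2)) = sqrt(21/6949 + sqrt(26244 + 1024)) = sqrt(21/6949 + sqrt(27268)) = sqrt(21/6949 + 2*sqrt(6817))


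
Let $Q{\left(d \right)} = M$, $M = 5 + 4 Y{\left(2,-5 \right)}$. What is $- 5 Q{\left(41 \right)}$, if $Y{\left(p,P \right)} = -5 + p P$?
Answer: $275$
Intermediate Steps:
$Y{\left(p,P \right)} = -5 + P p$
$M = -55$ ($M = 5 + 4 \left(-5 - 10\right) = 5 + 4 \left(-15\right) = 5 - 60 = -55$)
$Q{\left(d \right)} = -55$
$- 5 Q{\left(41 \right)} = \left(-5\right) \left(-55\right) = 275$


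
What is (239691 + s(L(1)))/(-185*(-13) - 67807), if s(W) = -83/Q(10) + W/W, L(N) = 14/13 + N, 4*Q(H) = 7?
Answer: -838756/228907 ≈ -3.6642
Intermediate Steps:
Q(H) = 7/4 (Q(H) = (¼)*7 = 7/4)
L(N) = 14/13 + N (L(N) = 14*(1/13) + N = 14/13 + N)
s(W) = -325/7 (s(W) = -83/7/4 + W/W = -83*4/7 + 1 = -332/7 + 1 = -325/7)
(239691 + s(L(1)))/(-185*(-13) - 67807) = (239691 - 325/7)/(-185*(-13) - 67807) = 1677512/(7*(2405 - 67807)) = (1677512/7)/(-65402) = (1677512/7)*(-1/65402) = -838756/228907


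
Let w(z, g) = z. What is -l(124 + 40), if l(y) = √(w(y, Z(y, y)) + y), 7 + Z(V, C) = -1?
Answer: -2*√82 ≈ -18.111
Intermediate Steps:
Z(V, C) = -8 (Z(V, C) = -7 - 1 = -8)
l(y) = √2*√y (l(y) = √(y + y) = √(2*y) = √2*√y)
-l(124 + 40) = -√2*√(124 + 40) = -√2*√164 = -√2*2*√41 = -2*√82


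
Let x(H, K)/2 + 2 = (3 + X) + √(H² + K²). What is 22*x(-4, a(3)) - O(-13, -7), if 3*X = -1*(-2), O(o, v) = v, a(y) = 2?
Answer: 241/3 + 88*√5 ≈ 277.11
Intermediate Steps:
X = ⅔ (X = (-1*(-2))/3 = (⅓)*2 = ⅔ ≈ 0.66667)
x(H, K) = 10/3 + 2*√(H² + K²) (x(H, K) = -4 + 2*((3 + ⅔) + √(H² + K²)) = -4 + 2*(11/3 + √(H² + K²)) = -4 + (22/3 + 2*√(H² + K²)) = 10/3 + 2*√(H² + K²))
22*x(-4, a(3)) - O(-13, -7) = 22*(10/3 + 2*√((-4)² + 2²)) - 1*(-7) = 22*(10/3 + 2*√(16 + 4)) + 7 = 22*(10/3 + 2*√20) + 7 = 22*(10/3 + 2*(2*√5)) + 7 = 22*(10/3 + 4*√5) + 7 = (220/3 + 88*√5) + 7 = 241/3 + 88*√5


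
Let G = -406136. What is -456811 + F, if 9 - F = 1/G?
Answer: -185523737071/406136 ≈ -4.5680e+5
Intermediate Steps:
F = 3655225/406136 (F = 9 - 1/(-406136) = 9 - 1*(-1/406136) = 9 + 1/406136 = 3655225/406136 ≈ 9.0000)
-456811 + F = -456811 + 3655225/406136 = -185523737071/406136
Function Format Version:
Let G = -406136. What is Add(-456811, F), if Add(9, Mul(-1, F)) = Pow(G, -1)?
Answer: Rational(-185523737071, 406136) ≈ -4.5680e+5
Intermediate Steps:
F = Rational(3655225, 406136) (F = Add(9, Mul(-1, Pow(-406136, -1))) = Add(9, Mul(-1, Rational(-1, 406136))) = Add(9, Rational(1, 406136)) = Rational(3655225, 406136) ≈ 9.0000)
Add(-456811, F) = Add(-456811, Rational(3655225, 406136)) = Rational(-185523737071, 406136)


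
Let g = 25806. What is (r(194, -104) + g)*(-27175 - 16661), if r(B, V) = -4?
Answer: -1131056472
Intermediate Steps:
(r(194, -104) + g)*(-27175 - 16661) = (-4 + 25806)*(-27175 - 16661) = 25802*(-43836) = -1131056472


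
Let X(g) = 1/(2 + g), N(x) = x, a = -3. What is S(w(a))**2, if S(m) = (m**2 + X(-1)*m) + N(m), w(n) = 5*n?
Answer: 38025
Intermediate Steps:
S(m) = m**2 + 2*m (S(m) = (m**2 + m/(2 - 1)) + m = (m**2 + m/1) + m = (m**2 + 1*m) + m = (m**2 + m) + m = (m + m**2) + m = m**2 + 2*m)
S(w(a))**2 = ((5*(-3))*(2 + 5*(-3)))**2 = (-15*(2 - 15))**2 = (-15*(-13))**2 = 195**2 = 38025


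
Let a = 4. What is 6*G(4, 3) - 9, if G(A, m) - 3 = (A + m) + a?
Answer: 75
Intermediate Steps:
G(A, m) = 7 + A + m (G(A, m) = 3 + ((A + m) + 4) = 3 + (4 + A + m) = 7 + A + m)
6*G(4, 3) - 9 = 6*(7 + 4 + 3) - 9 = 6*14 - 9 = 84 - 9 = 75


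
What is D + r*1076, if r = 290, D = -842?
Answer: 311198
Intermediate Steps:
D + r*1076 = -842 + 290*1076 = -842 + 312040 = 311198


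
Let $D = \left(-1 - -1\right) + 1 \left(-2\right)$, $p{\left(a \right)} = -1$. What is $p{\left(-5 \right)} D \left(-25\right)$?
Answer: $-50$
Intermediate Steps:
$D = -2$ ($D = \left(-1 + 1\right) - 2 = 0 - 2 = -2$)
$p{\left(-5 \right)} D \left(-25\right) = \left(-1\right) \left(-2\right) \left(-25\right) = 2 \left(-25\right) = -50$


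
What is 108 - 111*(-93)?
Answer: 10431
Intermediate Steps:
108 - 111*(-93) = 108 + 10323 = 10431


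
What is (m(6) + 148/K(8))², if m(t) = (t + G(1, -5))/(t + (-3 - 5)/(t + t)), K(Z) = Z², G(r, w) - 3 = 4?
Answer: 361/16 ≈ 22.563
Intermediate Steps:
G(r, w) = 7 (G(r, w) = 3 + 4 = 7)
m(t) = (7 + t)/(t - 4/t) (m(t) = (t + 7)/(t + (-3 - 5)/(t + t)) = (7 + t)/(t - 8*1/(2*t)) = (7 + t)/(t - 4/t))
(m(6) + 148/K(8))² = (6*(7 + 6)/(-4 + 6²) + 148/(8²))² = (6*13/(-4 + 36) + 148/64)² = (6*13/32 + 148*(1/64))² = (6*(1/32)*13 + 37/16)² = (39/16 + 37/16)² = (19/4)² = 361/16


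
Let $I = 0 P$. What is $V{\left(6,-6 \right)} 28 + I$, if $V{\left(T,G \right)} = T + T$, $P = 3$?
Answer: $336$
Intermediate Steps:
$V{\left(T,G \right)} = 2 T$
$I = 0$ ($I = 0 \cdot 3 = 0$)
$V{\left(6,-6 \right)} 28 + I = 2 \cdot 6 \cdot 28 + 0 = 12 \cdot 28 + 0 = 336 + 0 = 336$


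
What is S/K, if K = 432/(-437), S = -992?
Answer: 27094/27 ≈ 1003.5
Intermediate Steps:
K = -432/437 (K = 432*(-1/437) = -432/437 ≈ -0.98856)
S/K = -992/(-432/437) = -992*(-437/432) = 27094/27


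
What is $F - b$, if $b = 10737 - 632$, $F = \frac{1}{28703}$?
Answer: $- \frac{290043814}{28703} \approx -10105.0$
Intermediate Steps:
$F = \frac{1}{28703} \approx 3.484 \cdot 10^{-5}$
$b = 10105$ ($b = 10737 - 632 = 10105$)
$F - b = \frac{1}{28703} - 10105 = - \frac{290043814}{28703}$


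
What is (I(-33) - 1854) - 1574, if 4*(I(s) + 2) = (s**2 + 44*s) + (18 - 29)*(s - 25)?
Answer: -13445/4 ≈ -3361.3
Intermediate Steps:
I(s) = 267/4 + s**2/4 + 33*s/4 (I(s) = -2 + ((s**2 + 44*s) + (18 - 29)*(s - 25))/4 = -2 + ((s**2 + 44*s) - 11*(-25 + s))/4 = -2 + ((s**2 + 44*s) + (275 - 11*s))/4 = -2 + (275 + s**2 + 33*s)/4 = -2 + (275/4 + s**2/4 + 33*s/4) = 267/4 + s**2/4 + 33*s/4)
(I(-33) - 1854) - 1574 = ((267/4 + (1/4)*(-33)**2 + (33/4)*(-33)) - 1854) - 1574 = ((267/4 + (1/4)*1089 - 1089/4) - 1854) - 1574 = ((267/4 + 1089/4 - 1089/4) - 1854) - 1574 = (267/4 - 1854) - 1574 = -7149/4 - 1574 = -13445/4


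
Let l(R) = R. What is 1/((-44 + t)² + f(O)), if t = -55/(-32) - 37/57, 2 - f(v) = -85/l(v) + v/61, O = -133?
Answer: 1420618752/2623255119595 ≈ 0.00054155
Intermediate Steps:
f(v) = 2 + 85/v - v/61 (f(v) = 2 - (-85/v + v/61) = 2 + (85/v - v/61) = 2 + 85/v - v/61)
t = 1951/1824 (t = -55*(-1/32) - 37*1/57 = 55/32 - 37/57 = 1951/1824 ≈ 1.0696)
1/((-44 + t)² + f(O)) = 1/((-44 + 1951/1824)² + (2 + 85/(-133) - 1/61*(-133))) = 1/((-78305/1824)² + (2 + 85*(-1/133) + 133/61)) = 1/(6131673025/3326976 + (2 - 85/133 + 133/61)) = 1/(6131673025/3326976 + 28730/8113) = 1/(2623255119595/1420618752) = 1420618752/2623255119595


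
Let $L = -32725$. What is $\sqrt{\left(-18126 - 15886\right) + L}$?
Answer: $i \sqrt{66737} \approx 258.33 i$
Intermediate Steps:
$\sqrt{\left(-18126 - 15886\right) + L} = \sqrt{\left(-18126 - 15886\right) - 32725} = \sqrt{-34012 - 32725} = \sqrt{-66737} = i \sqrt{66737}$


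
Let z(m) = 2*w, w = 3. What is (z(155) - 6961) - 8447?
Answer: -15402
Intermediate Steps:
z(m) = 6 (z(m) = 2*3 = 6)
(z(155) - 6961) - 8447 = (6 - 6961) - 8447 = -6955 - 8447 = -15402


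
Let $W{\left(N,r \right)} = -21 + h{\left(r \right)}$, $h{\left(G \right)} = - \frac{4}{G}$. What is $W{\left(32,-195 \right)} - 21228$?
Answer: $- \frac{4143551}{195} \approx -21249.0$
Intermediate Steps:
$W{\left(N,r \right)} = -21 - \frac{4}{r}$
$W{\left(32,-195 \right)} - 21228 = \left(-21 - \frac{4}{-195}\right) - 21228 = \left(-21 - - \frac{4}{195}\right) - 21228 = \left(-21 + \frac{4}{195}\right) - 21228 = - \frac{4091}{195} - 21228 = - \frac{4143551}{195}$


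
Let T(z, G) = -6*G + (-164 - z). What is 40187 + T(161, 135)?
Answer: 39052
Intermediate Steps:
T(z, G) = -164 - z - 6*G
40187 + T(161, 135) = 40187 + (-164 - 1*161 - 6*135) = 40187 + (-164 - 161 - 810) = 40187 - 1135 = 39052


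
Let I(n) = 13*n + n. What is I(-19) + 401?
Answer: 135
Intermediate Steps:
I(n) = 14*n
I(-19) + 401 = 14*(-19) + 401 = -266 + 401 = 135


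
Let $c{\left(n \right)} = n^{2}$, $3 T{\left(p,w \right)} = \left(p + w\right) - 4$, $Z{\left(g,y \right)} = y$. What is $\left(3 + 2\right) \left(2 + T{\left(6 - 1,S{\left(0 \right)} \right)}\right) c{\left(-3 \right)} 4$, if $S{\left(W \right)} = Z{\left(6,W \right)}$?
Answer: $420$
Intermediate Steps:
$S{\left(W \right)} = W$
$T{\left(p,w \right)} = - \frac{4}{3} + \frac{p}{3} + \frac{w}{3}$ ($T{\left(p,w \right)} = \frac{\left(p + w\right) - 4}{3} = \frac{-4 + p + w}{3} = - \frac{4}{3} + \frac{p}{3} + \frac{w}{3}$)
$\left(3 + 2\right) \left(2 + T{\left(6 - 1,S{\left(0 \right)} \right)}\right) c{\left(-3 \right)} 4 = \left(3 + 2\right) \left(2 + \left(- \frac{4}{3} + \frac{6 - 1}{3} + \frac{1}{3} \cdot 0\right)\right) \left(-3\right)^{2} \cdot 4 = 5 \left(2 + \left(- \frac{4}{3} + \frac{1}{3} \cdot 5 + 0\right)\right) 9 \cdot 4 = 5 \left(2 + \left(- \frac{4}{3} + \frac{5}{3} + 0\right)\right) 9 \cdot 4 = 5 \left(2 + \frac{1}{3}\right) 9 \cdot 4 = 5 \cdot \frac{7}{3} \cdot 9 \cdot 4 = \frac{35}{3} \cdot 9 \cdot 4 = 105 \cdot 4 = 420$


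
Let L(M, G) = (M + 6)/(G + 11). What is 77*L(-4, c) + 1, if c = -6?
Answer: 159/5 ≈ 31.800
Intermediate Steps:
L(M, G) = (6 + M)/(11 + G)
77*L(-4, c) + 1 = 77*((6 - 4)/(11 - 6)) + 1 = 77*(2/5) + 1 = 77*((⅕)*2) + 1 = 77*(⅖) + 1 = 154/5 + 1 = 159/5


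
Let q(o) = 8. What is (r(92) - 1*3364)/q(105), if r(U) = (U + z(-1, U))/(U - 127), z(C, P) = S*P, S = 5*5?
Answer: -30033/70 ≈ -429.04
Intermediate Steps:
S = 25
z(C, P) = 25*P
r(U) = 26*U/(-127 + U) (r(U) = (U + 25*U)/(U - 127) = (26*U)/(-127 + U) = 26*U/(-127 + U))
(r(92) - 1*3364)/q(105) = (26*92/(-127 + 92) - 1*3364)/8 = (26*92/(-35) - 3364)*(1/8) = (26*92*(-1/35) - 3364)*(1/8) = (-2392/35 - 3364)*(1/8) = -120132/35*1/8 = -30033/70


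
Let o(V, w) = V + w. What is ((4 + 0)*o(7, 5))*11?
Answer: 528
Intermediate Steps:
((4 + 0)*o(7, 5))*11 = ((4 + 0)*(7 + 5))*11 = (4*12)*11 = 48*11 = 528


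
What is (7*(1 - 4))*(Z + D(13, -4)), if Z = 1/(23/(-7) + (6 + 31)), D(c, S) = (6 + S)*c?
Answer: -129003/236 ≈ -546.62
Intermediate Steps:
D(c, S) = c*(6 + S)
Z = 7/236 (Z = 1/(23*(-⅐) + 37) = 1/(-23/7 + 37) = 1/(236/7) = 7/236 ≈ 0.029661)
(7*(1 - 4))*(Z + D(13, -4)) = (7*(1 - 4))*(7/236 + 13*(6 - 4)) = (7*(-3))*(7/236 + 13*2) = -21*(7/236 + 26) = -21*6143/236 = -129003/236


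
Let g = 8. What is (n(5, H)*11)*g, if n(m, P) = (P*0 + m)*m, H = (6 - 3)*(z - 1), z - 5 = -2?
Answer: 2200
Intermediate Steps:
z = 3 (z = 5 - 2 = 3)
H = 6 (H = (6 - 3)*(3 - 1) = 3*2 = 6)
n(m, P) = m² (n(m, P) = (0 + m)*m = m*m = m²)
(n(5, H)*11)*g = (5²*11)*8 = (25*11)*8 = 275*8 = 2200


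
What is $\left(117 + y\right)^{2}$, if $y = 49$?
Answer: $27556$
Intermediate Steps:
$\left(117 + y\right)^{2} = \left(117 + 49\right)^{2} = 166^{2} = 27556$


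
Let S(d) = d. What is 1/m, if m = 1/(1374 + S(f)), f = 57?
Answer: 1431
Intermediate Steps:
m = 1/1431 (m = 1/(1374 + 57) = 1/1431 ≈ 0.00069881)
1/m = 1/(1/1431) = 1431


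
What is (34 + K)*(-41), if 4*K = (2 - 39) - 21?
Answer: -1599/2 ≈ -799.50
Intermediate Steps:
K = -29/2 (K = ((2 - 39) - 21)/4 = (-37 - 21)/4 = (¼)*(-58) = -29/2 ≈ -14.500)
(34 + K)*(-41) = (34 - 29/2)*(-41) = (39/2)*(-41) = -1599/2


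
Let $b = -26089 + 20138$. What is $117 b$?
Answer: $-696267$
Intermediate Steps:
$b = -5951$
$117 b = 117 \left(-5951\right) = -696267$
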